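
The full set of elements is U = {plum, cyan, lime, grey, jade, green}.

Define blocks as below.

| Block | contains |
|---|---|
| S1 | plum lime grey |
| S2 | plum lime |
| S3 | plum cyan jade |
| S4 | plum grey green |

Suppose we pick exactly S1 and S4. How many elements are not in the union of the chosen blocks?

2

Union of S1, S4 = {plum, lime, grey, green}.
Not covered: cyan, jade — 2 elements.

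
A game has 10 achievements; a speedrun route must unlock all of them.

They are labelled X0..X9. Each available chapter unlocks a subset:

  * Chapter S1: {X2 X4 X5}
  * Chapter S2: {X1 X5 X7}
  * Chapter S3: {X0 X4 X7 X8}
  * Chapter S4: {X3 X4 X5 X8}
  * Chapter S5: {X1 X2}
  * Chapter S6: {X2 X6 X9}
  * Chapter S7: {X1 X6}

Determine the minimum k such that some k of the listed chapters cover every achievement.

S3 and S4 and S5 and S6 together: S3 ∪ S4 ∪ S5 ∪ S6 = {X0, X1, X2, X3, X4, X5, X6, X7, X8, X9} — every achievement is covered.
No 3 of the 7 chapters cover everything (all 35 combinations miss at least one achievement), so 4 is optimal.

4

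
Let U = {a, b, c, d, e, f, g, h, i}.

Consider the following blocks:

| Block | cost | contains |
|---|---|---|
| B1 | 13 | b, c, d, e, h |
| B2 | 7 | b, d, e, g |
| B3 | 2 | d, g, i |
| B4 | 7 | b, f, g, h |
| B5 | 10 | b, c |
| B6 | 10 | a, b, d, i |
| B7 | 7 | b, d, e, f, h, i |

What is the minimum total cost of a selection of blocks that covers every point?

B3, B5, B6, B7 together cover every point (B3 ∪ B5 ∪ B6 ∪ B7 = {a, b, c, d, e, f, g, h, i}); total cost 2 + 10 + 10 + 7 = 29.
No covering selection has total cost below 29.

29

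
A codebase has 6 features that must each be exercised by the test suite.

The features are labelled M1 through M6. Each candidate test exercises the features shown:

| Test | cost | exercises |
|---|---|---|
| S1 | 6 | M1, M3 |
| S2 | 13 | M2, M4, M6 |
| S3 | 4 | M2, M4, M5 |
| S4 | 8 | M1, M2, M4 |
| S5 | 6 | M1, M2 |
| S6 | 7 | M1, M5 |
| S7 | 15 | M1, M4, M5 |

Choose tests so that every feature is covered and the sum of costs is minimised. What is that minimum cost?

23

S1, S2, S3 together cover every feature (S1 ∪ S2 ∪ S3 = {M1, M2, M3, M4, M5, M6}); total cost 6 + 13 + 4 = 23.
No covering selection has total cost below 23.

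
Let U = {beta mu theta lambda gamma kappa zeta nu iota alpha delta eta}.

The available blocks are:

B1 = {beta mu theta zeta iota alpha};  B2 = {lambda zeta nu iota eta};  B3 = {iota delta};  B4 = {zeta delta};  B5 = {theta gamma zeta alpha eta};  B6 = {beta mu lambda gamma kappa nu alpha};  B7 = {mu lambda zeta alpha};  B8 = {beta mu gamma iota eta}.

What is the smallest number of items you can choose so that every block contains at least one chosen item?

Take H = {zeta, nu, iota}. Each listed block contains at least one of these, so H is a hitting set of size 3.
No choice of 2 items meets every block, so 3 is the minimum.

3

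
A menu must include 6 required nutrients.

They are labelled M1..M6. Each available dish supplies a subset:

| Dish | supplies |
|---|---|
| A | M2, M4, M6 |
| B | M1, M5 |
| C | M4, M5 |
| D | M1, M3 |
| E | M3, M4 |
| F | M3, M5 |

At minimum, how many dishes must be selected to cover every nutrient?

3

Take {A, B, D}. Their union is {M1, M2, M3, M4, M5, M6}, which is all 6 nutrients.
Only A contains M2, so A is forced; the remaining 3 nutrients need at least 2 more dishes (each remaining dish adds at most 2) — so at least 3 dishes are needed, and 3 is optimal.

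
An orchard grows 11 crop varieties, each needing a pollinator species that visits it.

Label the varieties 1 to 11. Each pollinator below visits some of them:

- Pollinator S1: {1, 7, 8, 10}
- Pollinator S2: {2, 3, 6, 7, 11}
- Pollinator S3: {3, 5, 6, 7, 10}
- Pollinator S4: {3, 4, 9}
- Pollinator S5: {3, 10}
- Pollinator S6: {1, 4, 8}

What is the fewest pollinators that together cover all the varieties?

Take {S1, S2, S3, S4}. Their union is {1, 2, 3, 4, 5, 6, 7, 8, 9, 10, 11}, which is all 11 varieties.
No 3 of the 6 pollinators cover everything (all 20 combinations miss at least one variety), so 4 is optimal.

4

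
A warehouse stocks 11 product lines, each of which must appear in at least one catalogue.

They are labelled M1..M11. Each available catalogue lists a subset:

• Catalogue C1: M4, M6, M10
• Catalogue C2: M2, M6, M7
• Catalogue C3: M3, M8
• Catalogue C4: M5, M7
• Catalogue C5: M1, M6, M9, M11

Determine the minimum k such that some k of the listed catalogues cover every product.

5

C1 and C2 and C3 and C4 and C5 together: C1 ∪ C2 ∪ C3 ∪ C4 ∪ C5 = {M1, M2, M3, M4, M5, M6, M7, M8, M9, M10, M11} — every product is covered.
Only C5 contains M1, so C5 is forced; the remaining 7 products need at least 4 more catalogues (each remaining catalogue adds at most 2) — so at least 5 catalogues are needed, and 5 is optimal.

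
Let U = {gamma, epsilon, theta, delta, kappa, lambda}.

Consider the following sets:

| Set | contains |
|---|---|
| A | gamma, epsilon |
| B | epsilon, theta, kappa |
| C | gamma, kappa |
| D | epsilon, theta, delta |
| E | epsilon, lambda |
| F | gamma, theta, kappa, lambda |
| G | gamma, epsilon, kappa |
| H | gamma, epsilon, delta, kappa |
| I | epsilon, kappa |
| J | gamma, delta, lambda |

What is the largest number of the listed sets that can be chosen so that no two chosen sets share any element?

B, J are pairwise disjoint (B={epsilon,theta,kappa}; J={gamma,delta,lambda}).
Every remaining set overlaps one of these, and no 3 of the listed sets are pairwise disjoint, so 2 is the maximum.

2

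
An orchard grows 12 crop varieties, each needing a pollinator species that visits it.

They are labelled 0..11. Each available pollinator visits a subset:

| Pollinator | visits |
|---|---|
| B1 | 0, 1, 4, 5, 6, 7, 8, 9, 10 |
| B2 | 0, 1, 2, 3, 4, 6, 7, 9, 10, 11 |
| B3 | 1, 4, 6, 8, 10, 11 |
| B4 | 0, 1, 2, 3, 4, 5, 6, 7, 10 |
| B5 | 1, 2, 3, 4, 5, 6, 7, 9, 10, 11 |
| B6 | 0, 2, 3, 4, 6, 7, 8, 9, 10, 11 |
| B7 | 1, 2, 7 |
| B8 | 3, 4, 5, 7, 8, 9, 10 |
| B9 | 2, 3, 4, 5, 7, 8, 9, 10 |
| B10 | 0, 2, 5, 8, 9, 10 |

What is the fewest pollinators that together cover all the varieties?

Take {B5, B6}. Their union is {0, 1, 2, 3, 4, 5, 6, 7, 8, 9, 10, 11}, which is all 12 varieties.
No single pollinator has all 12 varieties (the largest, B2, has 10), so 2 is optimal.

2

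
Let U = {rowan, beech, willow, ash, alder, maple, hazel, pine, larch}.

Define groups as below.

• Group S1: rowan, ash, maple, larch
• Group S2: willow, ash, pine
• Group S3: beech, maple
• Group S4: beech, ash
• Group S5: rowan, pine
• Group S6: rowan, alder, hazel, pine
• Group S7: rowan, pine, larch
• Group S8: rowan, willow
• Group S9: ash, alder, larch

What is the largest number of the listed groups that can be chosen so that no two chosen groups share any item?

S3, S5, S9 are pairwise disjoint (S3={beech,maple}; S5={rowan,pine}; S9={ash,alder,larch}).
Every remaining group overlaps one of these, and no 4 of the listed groups are pairwise disjoint, so 3 is the maximum.

3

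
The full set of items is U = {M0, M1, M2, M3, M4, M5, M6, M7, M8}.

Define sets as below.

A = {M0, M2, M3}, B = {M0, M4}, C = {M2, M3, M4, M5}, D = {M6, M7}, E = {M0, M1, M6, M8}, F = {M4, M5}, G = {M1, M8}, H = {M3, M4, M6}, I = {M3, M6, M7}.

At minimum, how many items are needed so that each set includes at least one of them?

The 4 items {M3, M4, M6, M8} hit every set.
The sets A, D, F, G are pairwise disjoint, so any hitting set needs a separate item for each — at least 4. Hence 4 is optimal.

4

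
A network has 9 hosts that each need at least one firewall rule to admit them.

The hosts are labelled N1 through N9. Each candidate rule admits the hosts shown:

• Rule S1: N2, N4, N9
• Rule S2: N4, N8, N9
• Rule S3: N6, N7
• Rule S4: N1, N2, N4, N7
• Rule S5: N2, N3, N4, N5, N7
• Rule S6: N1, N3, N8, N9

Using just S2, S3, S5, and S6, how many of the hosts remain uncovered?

Union of S2, S3, S5, S6 = {N1, N2, N3, N4, N5, N6, N7, N8, N9} — that's every host, so 0 are uncovered.

0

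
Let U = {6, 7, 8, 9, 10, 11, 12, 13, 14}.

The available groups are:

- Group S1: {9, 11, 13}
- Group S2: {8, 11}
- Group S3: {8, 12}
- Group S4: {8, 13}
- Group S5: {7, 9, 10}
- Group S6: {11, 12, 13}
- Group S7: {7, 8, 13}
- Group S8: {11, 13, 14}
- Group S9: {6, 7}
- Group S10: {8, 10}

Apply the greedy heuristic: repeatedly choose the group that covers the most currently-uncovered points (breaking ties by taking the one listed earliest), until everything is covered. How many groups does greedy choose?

Greedy: pick S1 (covers 3 new) → pick S3 (covers 2 new) → pick S5 (covers 2 new) → pick S8 (covers 1 new) → pick S9 (covers 1 new). Total picks: 5.
(The true minimum cover uses only 4 groups, so greedy is not optimal here.)

5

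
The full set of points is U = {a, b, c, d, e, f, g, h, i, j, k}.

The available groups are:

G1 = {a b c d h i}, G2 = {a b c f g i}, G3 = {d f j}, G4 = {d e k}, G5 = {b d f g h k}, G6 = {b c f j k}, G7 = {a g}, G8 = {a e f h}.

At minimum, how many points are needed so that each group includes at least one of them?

3

Take T = {a, c, d}. Each listed group contains at least one of these, so T is a hitting set of size 3.
No choice of 2 points meets every group, so 3 is the minimum.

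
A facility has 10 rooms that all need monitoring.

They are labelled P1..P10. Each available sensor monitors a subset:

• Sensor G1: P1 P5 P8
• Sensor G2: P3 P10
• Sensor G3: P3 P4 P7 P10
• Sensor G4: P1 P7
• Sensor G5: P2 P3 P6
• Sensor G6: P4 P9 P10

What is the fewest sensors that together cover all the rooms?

4

G1 and G3 and G5 and G6 together: G1 ∪ G3 ∪ G5 ∪ G6 = {P1, P2, P3, P4, P5, P6, P7, P8, P9, P10} — every room is covered.
Only G5 contains P2, so G5 is forced; the remaining 7 rooms need at least 3 more sensors (each remaining sensor adds at most 3) — so at least 4 sensors are needed, and 4 is optimal.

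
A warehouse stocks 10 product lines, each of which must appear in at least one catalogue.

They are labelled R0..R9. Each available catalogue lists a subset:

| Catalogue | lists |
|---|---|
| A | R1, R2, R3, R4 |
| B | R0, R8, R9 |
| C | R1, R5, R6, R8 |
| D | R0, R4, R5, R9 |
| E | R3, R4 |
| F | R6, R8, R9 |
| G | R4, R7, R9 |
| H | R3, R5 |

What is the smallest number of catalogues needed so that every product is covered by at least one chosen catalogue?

4

A and C and D and G together: A ∪ C ∪ D ∪ G = {R0, R1, R2, R3, R4, R5, R6, R7, R8, R9} — every product is covered.
No 3 of the 8 catalogues cover everything (all 56 combinations miss at least one product), so 4 is optimal.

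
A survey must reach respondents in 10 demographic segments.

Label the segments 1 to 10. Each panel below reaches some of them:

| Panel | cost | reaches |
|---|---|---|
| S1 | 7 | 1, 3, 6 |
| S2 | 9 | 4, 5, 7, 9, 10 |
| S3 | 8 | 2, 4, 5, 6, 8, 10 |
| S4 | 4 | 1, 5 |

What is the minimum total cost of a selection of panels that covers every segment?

24

S1, S2, S3 together cover every segment (S1 ∪ S2 ∪ S3 = {1, 2, 3, 4, 5, 6, 7, 8, 9, 10}); total cost 7 + 9 + 8 = 24.
No covering selection has total cost below 24.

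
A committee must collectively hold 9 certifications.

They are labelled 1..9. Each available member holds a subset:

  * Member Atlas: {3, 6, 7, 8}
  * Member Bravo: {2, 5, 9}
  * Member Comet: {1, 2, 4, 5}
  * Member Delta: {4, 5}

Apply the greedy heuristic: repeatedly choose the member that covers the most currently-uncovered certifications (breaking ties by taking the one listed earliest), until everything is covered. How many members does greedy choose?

Greedy: pick Atlas (covers 4 new) → pick Comet (covers 4 new) → pick Bravo (covers 1 new). Total picks: 3.

3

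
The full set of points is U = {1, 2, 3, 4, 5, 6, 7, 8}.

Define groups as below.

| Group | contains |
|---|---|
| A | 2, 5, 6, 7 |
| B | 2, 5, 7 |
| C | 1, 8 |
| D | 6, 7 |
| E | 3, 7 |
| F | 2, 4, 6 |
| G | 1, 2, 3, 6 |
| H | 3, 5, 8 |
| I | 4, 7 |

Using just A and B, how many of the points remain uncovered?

4

Union of A, B = {2, 5, 6, 7}.
Not covered: 1, 3, 4, 8 — 4 points.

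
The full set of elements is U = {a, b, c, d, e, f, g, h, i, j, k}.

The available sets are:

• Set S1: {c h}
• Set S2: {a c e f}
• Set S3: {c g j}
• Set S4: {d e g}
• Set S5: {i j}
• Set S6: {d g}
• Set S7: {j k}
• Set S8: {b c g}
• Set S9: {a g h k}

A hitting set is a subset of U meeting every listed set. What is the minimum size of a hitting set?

The 3 elements {c, g, j} hit every set.
The sets S2, S5, S6 are pairwise disjoint, so any hitting set needs a separate element for each — at least 3. Hence 3 is optimal.

3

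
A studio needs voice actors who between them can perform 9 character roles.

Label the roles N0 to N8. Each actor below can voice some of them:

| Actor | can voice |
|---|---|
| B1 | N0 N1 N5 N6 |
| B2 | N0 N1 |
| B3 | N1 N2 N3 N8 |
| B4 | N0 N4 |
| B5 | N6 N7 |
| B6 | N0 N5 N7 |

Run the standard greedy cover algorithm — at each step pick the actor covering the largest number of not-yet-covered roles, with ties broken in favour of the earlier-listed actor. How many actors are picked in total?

4

Greedy: pick B1 (covers 4 new) → pick B3 (covers 3 new) → pick B4 (covers 1 new) → pick B5 (covers 1 new). Total picks: 4.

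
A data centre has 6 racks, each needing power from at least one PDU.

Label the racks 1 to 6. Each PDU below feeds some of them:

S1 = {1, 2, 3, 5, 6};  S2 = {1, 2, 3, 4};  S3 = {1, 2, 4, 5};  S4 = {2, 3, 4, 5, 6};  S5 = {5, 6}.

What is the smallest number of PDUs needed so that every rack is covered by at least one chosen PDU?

Take {S3, S4}. Their union is {1, 2, 3, 4, 5, 6}, which is all 6 racks.
No single PDU has all 6 racks (the largest, S1, has 5), so 2 is optimal.

2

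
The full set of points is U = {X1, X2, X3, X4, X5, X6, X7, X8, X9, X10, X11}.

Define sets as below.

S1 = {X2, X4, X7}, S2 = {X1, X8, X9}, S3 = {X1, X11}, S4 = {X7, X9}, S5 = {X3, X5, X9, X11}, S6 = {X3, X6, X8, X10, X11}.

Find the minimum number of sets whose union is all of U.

Take {S1, S2, S5, S6}. Their union is {X1, X2, X3, X4, X5, X6, X7, X8, X9, X10, X11}, which is all 11 points.
Only S5 contains X5, so S5 is forced; the remaining 7 points need at least 3 more sets (each remaining set adds at most 3) — so at least 4 sets are needed, and 4 is optimal.

4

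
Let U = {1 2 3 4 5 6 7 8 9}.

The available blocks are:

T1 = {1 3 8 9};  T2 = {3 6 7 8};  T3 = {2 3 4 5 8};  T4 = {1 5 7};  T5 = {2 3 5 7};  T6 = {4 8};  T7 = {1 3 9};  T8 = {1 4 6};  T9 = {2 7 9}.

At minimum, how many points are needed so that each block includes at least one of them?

3

H = {3, 4, 7} meets every block (each contains at least one member of H), and |H| = 3.
No choice of 2 points meets every block, so 3 is the minimum.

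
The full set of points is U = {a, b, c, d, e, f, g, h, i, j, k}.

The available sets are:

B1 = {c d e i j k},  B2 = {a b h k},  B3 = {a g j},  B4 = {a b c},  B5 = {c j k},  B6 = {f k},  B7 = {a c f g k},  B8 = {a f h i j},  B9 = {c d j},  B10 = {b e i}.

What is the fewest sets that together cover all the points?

3

B1, B2, and B7 cover everything between them: the union {a, b, c, d, e, f, g, h, i, j, k} is all of U.
No 2 of the 10 sets cover everything (all 45 combinations miss at least one point), so 3 is optimal.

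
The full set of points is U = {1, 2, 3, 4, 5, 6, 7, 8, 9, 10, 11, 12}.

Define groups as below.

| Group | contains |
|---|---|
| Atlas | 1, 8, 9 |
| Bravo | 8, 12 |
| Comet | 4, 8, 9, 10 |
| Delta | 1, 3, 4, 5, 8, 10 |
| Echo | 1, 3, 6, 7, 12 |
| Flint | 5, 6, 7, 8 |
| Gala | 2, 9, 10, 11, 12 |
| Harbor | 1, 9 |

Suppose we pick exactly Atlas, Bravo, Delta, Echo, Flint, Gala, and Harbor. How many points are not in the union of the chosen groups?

0

Union of Atlas, Bravo, Delta, Echo, Flint, Gala, Harbor = {1, 2, 3, 4, 5, 6, 7, 8, 9, 10, 11, 12} — that's every point, so 0 are uncovered.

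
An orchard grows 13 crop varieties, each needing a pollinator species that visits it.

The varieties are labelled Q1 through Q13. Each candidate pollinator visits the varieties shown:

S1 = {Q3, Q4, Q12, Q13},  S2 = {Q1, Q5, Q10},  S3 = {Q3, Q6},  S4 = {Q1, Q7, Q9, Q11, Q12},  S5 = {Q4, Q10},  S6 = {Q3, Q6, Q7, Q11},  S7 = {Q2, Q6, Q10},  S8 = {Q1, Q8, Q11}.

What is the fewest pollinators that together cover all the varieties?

5

Take {S1, S2, S4, S7, S8}. Their union is {Q1, Q2, Q3, Q4, Q5, Q6, Q7, Q8, Q9, Q10, Q11, Q12, Q13}, which is all 13 varieties.
No 4 of the 8 pollinators cover everything (all 70 combinations miss at least one variety), so 5 is optimal.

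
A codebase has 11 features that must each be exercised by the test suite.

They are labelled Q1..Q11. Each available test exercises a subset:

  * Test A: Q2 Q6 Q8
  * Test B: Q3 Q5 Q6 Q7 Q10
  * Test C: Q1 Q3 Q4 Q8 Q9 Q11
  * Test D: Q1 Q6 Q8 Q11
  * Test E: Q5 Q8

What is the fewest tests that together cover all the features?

Take {A, B, C}. Their union is {Q1, Q2, Q3, Q4, Q5, Q6, Q7, Q8, Q9, Q10, Q11}, which is all 11 features.
Only A contains Q2, so A is forced; the remaining 8 features need at least 2 more tests (each remaining test adds at most 5) — so at least 3 tests are needed, and 3 is optimal.

3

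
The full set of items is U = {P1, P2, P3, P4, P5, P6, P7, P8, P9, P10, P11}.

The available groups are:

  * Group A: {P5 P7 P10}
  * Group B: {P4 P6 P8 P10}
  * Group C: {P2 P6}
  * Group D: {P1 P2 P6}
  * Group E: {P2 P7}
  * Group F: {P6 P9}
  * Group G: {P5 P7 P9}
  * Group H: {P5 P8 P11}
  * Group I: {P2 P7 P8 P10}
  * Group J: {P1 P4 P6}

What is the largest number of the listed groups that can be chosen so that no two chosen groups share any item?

3

E, F, H are pairwise disjoint (E={P2,P7}; F={P6,P9}; H={P5,P8,P11}).
Every remaining group overlaps one of these, and no 4 of the listed groups are pairwise disjoint, so 3 is the maximum.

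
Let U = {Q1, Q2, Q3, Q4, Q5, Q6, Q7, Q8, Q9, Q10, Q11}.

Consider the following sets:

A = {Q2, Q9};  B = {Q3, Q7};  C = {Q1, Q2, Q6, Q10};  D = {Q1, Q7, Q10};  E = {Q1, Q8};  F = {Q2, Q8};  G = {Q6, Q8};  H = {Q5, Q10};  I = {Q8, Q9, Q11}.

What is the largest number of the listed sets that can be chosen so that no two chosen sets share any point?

4

A, B, G, H are pairwise disjoint (A={Q2,Q9}; B={Q3,Q7}; G={Q6,Q8}; H={Q5,Q10}).
Every remaining set overlaps one of these, and no 5 of the listed sets are pairwise disjoint, so 4 is the maximum.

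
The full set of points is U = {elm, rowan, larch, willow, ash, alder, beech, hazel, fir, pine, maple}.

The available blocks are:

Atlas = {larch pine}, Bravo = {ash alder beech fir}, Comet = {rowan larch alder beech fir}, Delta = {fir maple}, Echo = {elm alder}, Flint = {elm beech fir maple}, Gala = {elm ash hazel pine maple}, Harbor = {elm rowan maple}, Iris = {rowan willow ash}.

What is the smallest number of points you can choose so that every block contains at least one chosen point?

The 4 points {elm, larch, ash, fir} hit every block.
The blocks Atlas, Delta, Echo, Iris are pairwise disjoint, so any hitting set needs a separate point for each — at least 4. Hence 4 is optimal.

4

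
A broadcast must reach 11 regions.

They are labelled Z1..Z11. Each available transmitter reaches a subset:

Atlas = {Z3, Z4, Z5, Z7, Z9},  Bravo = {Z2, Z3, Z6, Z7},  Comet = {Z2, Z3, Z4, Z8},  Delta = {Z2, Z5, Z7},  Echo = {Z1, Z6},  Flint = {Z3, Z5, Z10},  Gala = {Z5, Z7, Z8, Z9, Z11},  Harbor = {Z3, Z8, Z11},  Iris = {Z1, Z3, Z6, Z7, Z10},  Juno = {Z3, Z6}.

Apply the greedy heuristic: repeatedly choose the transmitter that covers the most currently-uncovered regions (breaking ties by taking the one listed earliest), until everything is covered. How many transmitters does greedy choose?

Greedy: pick Atlas (covers 5 new) → pick Iris (covers 3 new) → pick Comet (covers 2 new) → pick Gala (covers 1 new). Total picks: 4.
(The true minimum cover uses only 3 transmitters, so greedy is not optimal here.)

4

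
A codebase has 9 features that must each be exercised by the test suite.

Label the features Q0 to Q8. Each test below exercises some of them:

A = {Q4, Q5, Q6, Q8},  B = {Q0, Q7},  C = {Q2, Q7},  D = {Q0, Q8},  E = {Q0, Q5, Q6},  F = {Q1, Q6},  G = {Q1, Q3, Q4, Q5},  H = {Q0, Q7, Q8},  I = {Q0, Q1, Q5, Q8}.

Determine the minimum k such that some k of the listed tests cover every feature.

4

Take {C, E, G, I}. Their union is {Q0, Q1, Q2, Q3, Q4, Q5, Q6, Q7, Q8}, which is all 9 features.
No 3 of the 9 tests cover everything (all 84 combinations miss at least one feature), so 4 is optimal.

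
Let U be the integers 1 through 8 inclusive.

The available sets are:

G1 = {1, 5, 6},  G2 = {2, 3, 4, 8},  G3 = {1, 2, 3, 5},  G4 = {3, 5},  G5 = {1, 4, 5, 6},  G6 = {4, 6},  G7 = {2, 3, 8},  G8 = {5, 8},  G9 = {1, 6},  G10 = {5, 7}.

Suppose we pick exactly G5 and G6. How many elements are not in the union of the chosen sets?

4

Union of G5, G6 = {1, 4, 5, 6}.
Not covered: 2, 3, 7, 8 — 4 elements.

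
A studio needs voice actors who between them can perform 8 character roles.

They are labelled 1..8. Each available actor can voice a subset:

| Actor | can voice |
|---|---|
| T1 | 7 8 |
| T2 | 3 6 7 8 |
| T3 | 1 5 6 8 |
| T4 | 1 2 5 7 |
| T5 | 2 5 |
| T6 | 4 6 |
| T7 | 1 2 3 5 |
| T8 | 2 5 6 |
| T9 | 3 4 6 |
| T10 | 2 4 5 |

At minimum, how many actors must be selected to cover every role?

Take {T2, T6, T7}. Their union is {1, 2, 3, 4, 5, 6, 7, 8}, which is all 8 roles.
No 2 of the 10 actors cover everything (all 45 combinations miss at least one role), so 3 is optimal.

3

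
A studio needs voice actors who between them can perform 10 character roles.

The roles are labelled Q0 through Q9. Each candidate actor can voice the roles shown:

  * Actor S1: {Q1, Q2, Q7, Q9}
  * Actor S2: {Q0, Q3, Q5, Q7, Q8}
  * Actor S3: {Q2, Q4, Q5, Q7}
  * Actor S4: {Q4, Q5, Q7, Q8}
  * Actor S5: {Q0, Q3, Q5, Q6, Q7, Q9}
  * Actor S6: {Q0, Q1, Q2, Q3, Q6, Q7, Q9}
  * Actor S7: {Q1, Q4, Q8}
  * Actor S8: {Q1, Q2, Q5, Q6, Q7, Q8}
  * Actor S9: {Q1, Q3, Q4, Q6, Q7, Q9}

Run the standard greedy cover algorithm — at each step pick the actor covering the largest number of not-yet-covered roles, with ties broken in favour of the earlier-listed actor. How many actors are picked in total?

2

Greedy: pick S6 (covers 7 new) → pick S4 (covers 3 new). Total picks: 2.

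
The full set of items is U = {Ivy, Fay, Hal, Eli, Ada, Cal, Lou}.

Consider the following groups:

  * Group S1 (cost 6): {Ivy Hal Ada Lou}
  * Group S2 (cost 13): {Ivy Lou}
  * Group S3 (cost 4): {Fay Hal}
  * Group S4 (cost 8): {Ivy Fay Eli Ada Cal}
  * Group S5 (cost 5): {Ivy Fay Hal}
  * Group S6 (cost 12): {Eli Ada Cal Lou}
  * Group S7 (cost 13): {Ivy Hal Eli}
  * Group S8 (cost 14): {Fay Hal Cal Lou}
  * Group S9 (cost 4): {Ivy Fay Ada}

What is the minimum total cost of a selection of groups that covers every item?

14

S1, S4 together cover every item (S1 ∪ S4 = {Ivy, Fay, Hal, Eli, Ada, Cal, Lou}); total cost 6 + 8 = 14.
The greedy pick S9, S1, S4 costs 18; no covering selection beats 14.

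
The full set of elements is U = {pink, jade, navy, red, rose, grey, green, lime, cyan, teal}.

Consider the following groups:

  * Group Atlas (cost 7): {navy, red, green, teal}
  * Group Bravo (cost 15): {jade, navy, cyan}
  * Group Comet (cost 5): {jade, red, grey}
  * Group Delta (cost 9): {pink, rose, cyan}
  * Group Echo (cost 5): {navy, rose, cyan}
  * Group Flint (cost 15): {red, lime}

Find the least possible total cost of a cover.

Atlas, Comet, Delta, Flint together cover every element (Atlas ∪ Comet ∪ Delta ∪ Flint = {pink, jade, navy, red, rose, grey, green, lime, cyan, teal}); total cost 7 + 5 + 9 + 15 = 36.
The greedy pick Comet, Echo, Atlas, Delta, Flint costs 41; no covering selection beats 36.

36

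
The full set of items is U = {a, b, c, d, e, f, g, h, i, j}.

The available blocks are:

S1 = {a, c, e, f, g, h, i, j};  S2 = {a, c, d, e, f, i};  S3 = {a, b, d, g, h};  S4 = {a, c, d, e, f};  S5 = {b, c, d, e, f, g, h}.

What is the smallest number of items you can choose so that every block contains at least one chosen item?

T = {d, e} meets every block (each contains at least one member of T), and |T| = 2.
No single item lies in every block, so at least 2 are needed and 2 is optimal.

2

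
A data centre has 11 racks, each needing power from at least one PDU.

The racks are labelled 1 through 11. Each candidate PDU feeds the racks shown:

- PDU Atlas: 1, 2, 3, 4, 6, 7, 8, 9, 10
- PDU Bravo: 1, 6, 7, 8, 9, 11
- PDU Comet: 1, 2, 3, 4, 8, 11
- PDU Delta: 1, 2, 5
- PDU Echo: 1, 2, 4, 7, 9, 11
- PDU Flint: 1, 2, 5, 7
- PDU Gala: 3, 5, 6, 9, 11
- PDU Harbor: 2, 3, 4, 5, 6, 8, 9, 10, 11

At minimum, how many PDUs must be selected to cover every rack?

Echo and Harbor together: Echo ∪ Harbor = {1, 2, 3, 4, 5, 6, 7, 8, 9, 10, 11} — every rack is covered.
No single PDU has all 11 racks (the largest, Atlas, has 9), so 2 is optimal.

2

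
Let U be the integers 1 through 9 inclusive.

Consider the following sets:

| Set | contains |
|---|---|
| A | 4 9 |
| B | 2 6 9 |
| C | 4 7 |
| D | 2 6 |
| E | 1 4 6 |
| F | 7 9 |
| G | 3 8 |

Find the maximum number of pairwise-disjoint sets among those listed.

D, F, G are pairwise disjoint (D={2,6}; F={7,9}; G={3,8}).
Every remaining set overlaps one of these, and no 4 of the listed sets are pairwise disjoint, so 3 is the maximum.

3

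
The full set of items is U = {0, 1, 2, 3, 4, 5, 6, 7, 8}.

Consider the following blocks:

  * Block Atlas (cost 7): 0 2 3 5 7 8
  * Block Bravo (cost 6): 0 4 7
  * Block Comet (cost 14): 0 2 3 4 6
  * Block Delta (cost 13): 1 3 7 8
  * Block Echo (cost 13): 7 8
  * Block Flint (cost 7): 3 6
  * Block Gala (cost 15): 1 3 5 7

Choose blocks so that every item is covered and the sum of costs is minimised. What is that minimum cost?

Atlas, Bravo, Delta, Flint together cover every item (Atlas ∪ Bravo ∪ Delta ∪ Flint = {0, 1, 2, 3, 4, 5, 6, 7, 8}); total cost 7 + 6 + 13 + 7 = 33.
No covering selection has total cost below 33.

33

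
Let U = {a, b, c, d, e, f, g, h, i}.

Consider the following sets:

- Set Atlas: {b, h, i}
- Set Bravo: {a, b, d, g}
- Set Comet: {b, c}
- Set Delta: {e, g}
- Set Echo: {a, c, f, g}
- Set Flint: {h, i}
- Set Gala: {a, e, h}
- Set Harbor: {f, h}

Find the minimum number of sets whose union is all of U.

4

Bravo and Echo and Flint and Gala together: Bravo ∪ Echo ∪ Flint ∪ Gala = {a, b, c, d, e, f, g, h, i} — every element is covered.
Only Bravo contains d, so Bravo is forced; the remaining 5 elements need at least 3 more sets (each remaining set adds at most 2) — so at least 4 sets are needed, and 4 is optimal.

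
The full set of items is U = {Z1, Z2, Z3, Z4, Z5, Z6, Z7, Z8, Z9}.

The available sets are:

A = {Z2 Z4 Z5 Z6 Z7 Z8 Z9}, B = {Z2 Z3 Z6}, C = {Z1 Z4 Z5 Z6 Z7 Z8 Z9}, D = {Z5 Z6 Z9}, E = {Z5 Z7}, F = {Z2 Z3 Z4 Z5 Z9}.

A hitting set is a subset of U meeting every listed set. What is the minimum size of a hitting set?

2

The 2 items {Z2, Z5} hit every set.
The sets B, E are pairwise disjoint, so any hitting set needs a separate item for each — at least 2. Hence 2 is optimal.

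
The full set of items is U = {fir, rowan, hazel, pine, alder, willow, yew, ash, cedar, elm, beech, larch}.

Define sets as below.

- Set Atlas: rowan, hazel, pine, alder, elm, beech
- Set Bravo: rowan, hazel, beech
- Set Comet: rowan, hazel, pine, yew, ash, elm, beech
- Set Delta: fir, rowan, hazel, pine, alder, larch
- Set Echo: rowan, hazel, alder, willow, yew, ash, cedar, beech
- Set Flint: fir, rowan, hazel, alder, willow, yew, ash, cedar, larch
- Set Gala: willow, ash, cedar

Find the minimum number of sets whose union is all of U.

Atlas and Flint together: Atlas ∪ Flint = {fir, rowan, hazel, pine, alder, willow, yew, ash, cedar, elm, beech, larch} — every item is covered.
No single set has all 12 items (the largest, Flint, has 9), so 2 is optimal.

2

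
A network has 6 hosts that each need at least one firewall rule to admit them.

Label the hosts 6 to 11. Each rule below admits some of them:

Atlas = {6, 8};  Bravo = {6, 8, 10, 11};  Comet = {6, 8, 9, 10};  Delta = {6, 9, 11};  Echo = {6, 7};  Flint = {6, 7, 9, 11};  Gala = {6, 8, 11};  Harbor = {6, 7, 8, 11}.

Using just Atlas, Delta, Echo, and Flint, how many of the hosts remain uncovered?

Union of Atlas, Delta, Echo, Flint = {6, 7, 8, 9, 11}.
Not covered: 10 — 1 host.

1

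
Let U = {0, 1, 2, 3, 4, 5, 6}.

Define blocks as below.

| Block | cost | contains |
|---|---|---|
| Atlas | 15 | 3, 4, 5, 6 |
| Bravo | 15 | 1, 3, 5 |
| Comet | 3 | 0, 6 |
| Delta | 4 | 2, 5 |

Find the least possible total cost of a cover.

Atlas, Bravo, Comet, Delta together cover every item (Atlas ∪ Bravo ∪ Comet ∪ Delta = {0, 1, 2, 3, 4, 5, 6}); total cost 15 + 15 + 3 + 4 = 37.
No covering selection has total cost below 37.

37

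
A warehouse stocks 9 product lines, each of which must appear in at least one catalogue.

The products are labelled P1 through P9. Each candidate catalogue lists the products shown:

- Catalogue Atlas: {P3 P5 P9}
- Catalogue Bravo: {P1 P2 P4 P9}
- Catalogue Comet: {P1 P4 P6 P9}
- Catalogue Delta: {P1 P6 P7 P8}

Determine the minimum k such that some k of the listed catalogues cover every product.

3

Take {Atlas, Bravo, Delta}. Their union is {P1, P2, P3, P4, P5, P6, P7, P8, P9}, which is all 9 products.
Each catalogue has at most 4 products, and 2·4 = 8 < 9 — so at least 3 catalogues are needed, and 3 is optimal.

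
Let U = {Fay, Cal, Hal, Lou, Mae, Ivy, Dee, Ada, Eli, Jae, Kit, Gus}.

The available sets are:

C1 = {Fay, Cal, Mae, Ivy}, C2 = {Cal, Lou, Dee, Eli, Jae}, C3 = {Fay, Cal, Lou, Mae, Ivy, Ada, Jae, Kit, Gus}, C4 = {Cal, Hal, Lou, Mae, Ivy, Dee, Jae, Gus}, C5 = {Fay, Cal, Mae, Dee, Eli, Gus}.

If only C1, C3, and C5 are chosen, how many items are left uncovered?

1

Union of C1, C3, C5 = {Fay, Cal, Lou, Mae, Ivy, Dee, Ada, Eli, Jae, Kit, Gus}.
Not covered: Hal — 1 item.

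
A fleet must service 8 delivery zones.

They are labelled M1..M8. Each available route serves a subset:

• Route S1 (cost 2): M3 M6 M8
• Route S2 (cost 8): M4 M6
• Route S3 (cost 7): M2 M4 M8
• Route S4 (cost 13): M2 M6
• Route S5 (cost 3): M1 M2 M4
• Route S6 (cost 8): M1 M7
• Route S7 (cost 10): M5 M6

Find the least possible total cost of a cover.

S1, S5, S6, S7 together cover every zone (S1 ∪ S5 ∪ S6 ∪ S7 = {M1, M2, M3, M4, M5, M6, M7, M8}); total cost 2 + 3 + 8 + 10 = 23.
No covering selection has total cost below 23.

23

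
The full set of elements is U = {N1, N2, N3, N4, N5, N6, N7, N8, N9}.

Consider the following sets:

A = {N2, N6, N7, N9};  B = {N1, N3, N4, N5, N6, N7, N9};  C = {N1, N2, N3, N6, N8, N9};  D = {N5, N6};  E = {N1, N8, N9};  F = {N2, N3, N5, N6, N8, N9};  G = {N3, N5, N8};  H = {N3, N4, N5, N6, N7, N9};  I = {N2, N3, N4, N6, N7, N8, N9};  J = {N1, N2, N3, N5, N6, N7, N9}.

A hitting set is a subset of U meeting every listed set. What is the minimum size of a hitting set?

2

T = {N5, N9} meets every set (each contains at least one member of T), and |T| = 2.
The sets D, E are pairwise disjoint, so any hitting set needs a separate element for each — at least 2. Hence 2 is optimal.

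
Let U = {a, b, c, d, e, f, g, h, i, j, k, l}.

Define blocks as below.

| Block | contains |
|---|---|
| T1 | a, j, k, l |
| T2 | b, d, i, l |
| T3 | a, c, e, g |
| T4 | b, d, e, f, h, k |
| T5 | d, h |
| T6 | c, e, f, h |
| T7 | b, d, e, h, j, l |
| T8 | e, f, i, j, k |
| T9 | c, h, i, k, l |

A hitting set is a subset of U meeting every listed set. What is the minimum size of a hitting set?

3

Take T = {d, e, k}. Each listed block contains at least one of these, so T is a hitting set of size 3.
No choice of 2 items meets every block, so 3 is the minimum.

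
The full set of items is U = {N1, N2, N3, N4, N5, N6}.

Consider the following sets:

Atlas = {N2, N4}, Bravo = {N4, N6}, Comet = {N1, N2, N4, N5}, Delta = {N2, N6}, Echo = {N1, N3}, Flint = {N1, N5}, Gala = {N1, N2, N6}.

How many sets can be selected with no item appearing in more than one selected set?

Delta, Flint are pairwise disjoint (Delta={N2,N6}; Flint={N1,N5}).
Every remaining set overlaps one of these, and no 3 of the listed sets are pairwise disjoint, so 2 is the maximum.

2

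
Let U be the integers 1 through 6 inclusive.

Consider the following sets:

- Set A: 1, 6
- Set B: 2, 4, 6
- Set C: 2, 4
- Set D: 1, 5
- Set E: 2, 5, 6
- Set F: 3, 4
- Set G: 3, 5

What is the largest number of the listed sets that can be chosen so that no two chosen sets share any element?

3

A, C, G are pairwise disjoint (A={1,6}; C={2,4}; G={3,5}).
Every remaining set overlaps one of these, and no 4 of the listed sets are pairwise disjoint, so 3 is the maximum.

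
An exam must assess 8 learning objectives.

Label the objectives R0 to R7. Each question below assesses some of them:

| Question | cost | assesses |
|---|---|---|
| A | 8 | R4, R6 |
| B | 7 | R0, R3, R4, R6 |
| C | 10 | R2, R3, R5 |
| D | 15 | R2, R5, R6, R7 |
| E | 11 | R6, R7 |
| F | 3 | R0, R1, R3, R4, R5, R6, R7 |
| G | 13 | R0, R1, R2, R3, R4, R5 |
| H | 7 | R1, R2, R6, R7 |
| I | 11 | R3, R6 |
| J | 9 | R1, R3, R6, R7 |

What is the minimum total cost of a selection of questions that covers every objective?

10

F, H together cover every objective (F ∪ H = {R0, R1, R2, R3, R4, R5, R6, R7}); total cost 3 + 7 = 10.
No covering selection has total cost below 10.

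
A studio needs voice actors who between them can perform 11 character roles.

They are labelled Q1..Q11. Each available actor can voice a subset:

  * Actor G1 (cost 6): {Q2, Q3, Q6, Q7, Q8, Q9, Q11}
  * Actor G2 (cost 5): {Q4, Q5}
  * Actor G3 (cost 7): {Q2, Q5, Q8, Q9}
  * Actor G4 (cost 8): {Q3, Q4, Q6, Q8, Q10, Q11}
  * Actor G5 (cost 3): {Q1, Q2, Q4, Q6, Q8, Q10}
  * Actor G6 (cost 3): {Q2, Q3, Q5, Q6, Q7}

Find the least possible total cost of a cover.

12

G1, G5, G6 together cover every role (G1 ∪ G5 ∪ G6 = {Q1, Q2, Q3, Q4, Q5, Q6, Q7, Q8, Q9, Q10, Q11}); total cost 6 + 3 + 3 = 12.
No covering selection has total cost below 12.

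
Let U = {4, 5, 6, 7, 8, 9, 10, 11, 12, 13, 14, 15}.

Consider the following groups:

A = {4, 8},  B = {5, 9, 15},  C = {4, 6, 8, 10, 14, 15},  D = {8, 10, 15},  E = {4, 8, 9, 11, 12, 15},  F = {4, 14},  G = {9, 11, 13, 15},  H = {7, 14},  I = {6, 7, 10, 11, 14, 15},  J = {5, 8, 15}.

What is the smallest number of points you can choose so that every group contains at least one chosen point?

3

The 3 points {4, 7, 15} hit every group.
The groups A, B, H are pairwise disjoint, so any hitting set needs a separate point for each — at least 3. Hence 3 is optimal.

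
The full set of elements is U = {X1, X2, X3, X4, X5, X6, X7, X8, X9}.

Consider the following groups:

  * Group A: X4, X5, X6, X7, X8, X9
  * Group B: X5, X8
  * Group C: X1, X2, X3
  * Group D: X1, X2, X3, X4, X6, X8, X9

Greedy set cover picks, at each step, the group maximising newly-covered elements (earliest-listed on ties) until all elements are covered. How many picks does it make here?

2

Greedy: pick D (covers 7 new) → pick A (covers 2 new). Total picks: 2.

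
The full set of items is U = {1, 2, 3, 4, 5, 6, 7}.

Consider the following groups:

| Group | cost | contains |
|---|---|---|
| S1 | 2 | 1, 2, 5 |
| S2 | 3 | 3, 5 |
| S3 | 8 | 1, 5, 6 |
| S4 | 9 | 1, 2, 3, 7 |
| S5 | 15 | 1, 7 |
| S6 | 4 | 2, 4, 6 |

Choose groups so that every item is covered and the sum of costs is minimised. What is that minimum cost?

S1, S4, S6 together cover every item (S1 ∪ S4 ∪ S6 = {1, 2, 3, 4, 5, 6, 7}); total cost 2 + 9 + 4 = 15.
The greedy pick S1, S6, S2, S4 costs 18; no covering selection beats 15.

15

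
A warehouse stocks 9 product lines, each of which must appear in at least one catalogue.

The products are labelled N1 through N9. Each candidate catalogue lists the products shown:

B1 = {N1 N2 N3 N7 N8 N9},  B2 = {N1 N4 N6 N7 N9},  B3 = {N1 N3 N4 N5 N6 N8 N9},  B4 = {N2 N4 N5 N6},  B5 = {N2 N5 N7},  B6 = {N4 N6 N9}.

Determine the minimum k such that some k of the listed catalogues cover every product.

2

Take {B3, B5}. Their union is {N1, N2, N3, N4, N5, N6, N7, N8, N9}, which is all 9 products.
No single catalogue has all 9 products (the largest, B3, has 7), so 2 is optimal.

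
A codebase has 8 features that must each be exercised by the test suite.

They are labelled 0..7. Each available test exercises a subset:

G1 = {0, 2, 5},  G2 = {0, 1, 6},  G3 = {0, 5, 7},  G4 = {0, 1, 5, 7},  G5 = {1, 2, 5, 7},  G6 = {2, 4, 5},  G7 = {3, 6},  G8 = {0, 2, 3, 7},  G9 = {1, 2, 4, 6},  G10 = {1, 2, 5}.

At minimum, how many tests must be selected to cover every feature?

Take {G2, G6, G8}. Their union is {0, 1, 2, 3, 4, 5, 6, 7}, which is all 8 features.
No 2 of the 10 tests cover everything (all 45 combinations miss at least one feature), so 3 is optimal.

3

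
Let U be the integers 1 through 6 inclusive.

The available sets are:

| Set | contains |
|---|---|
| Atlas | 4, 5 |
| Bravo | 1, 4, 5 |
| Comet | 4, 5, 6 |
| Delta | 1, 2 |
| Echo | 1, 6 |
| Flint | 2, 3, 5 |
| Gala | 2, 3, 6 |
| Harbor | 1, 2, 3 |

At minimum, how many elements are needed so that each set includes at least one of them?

3

The 3 elements {1, 2, 5} hit every set.
No choice of 2 elements meets every set, so 3 is the minimum.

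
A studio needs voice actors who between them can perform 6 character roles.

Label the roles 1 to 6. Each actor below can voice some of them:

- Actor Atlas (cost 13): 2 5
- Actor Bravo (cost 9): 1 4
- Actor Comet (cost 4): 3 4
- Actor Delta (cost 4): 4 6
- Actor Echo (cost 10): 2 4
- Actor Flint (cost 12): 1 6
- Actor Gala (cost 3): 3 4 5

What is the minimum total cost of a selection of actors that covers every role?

25

Echo, Flint, Gala together cover every role (Echo ∪ Flint ∪ Gala = {1, 2, 3, 4, 5, 6}); total cost 10 + 12 + 3 = 25.
The greedy pick Gala, Delta, Bravo, Echo costs 26; no covering selection beats 25.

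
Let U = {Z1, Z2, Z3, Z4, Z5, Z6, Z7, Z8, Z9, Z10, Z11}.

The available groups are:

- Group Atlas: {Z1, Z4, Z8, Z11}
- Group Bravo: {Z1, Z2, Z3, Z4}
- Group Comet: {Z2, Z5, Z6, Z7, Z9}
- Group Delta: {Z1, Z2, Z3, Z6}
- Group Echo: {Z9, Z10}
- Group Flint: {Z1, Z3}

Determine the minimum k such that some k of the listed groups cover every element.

4

Atlas and Comet and Delta and Echo together: Atlas ∪ Comet ∪ Delta ∪ Echo = {Z1, Z2, Z3, Z4, Z5, Z6, Z7, Z8, Z9, Z10, Z11} — every element is covered.
Only Echo contains Z10, so Echo is forced; the remaining 9 elements need at least 3 more groups (each remaining group adds at most 4) — so at least 4 groups are needed, and 4 is optimal.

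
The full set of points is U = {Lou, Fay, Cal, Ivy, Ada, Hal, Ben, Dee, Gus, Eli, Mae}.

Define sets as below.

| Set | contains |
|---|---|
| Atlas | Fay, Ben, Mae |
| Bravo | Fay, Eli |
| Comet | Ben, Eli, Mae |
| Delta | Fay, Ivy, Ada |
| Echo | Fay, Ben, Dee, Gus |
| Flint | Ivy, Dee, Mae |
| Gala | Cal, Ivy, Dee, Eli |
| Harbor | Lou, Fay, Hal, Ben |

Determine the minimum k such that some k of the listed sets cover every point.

Comet, Delta, Echo, Gala, and Harbor cover everything between them: the union {Lou, Fay, Cal, Ivy, Ada, Hal, Ben, Dee, Gus, Eli, Mae} is all of U.
No 4 of the 8 sets cover everything (all 70 combinations miss at least one point), so 5 is optimal.

5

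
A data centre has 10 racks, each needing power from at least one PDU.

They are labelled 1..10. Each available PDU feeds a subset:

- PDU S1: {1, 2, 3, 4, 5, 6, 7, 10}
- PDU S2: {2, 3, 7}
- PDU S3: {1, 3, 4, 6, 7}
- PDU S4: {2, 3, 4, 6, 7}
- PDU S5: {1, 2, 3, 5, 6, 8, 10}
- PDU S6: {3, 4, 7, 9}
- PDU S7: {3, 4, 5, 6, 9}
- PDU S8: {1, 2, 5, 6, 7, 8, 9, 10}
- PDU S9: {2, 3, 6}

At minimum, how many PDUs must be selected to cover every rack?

S4 and S8 together: S4 ∪ S8 = {1, 2, 3, 4, 5, 6, 7, 8, 9, 10} — every rack is covered.
No single PDU has all 10 racks (the largest, S1, has 8), so 2 is optimal.

2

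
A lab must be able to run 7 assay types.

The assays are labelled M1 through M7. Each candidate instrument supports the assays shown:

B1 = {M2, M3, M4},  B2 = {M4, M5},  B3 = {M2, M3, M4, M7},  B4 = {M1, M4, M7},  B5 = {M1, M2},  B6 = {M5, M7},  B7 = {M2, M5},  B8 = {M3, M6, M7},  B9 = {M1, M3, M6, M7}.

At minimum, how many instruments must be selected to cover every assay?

3

Take {B2, B5, B9}. Their union is {M1, M2, M3, M4, M5, M6, M7}, which is all 7 assays.
No 2 of the 9 instruments cover everything (all 36 combinations miss at least one assay), so 3 is optimal.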